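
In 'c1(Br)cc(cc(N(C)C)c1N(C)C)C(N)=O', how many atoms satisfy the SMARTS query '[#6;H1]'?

2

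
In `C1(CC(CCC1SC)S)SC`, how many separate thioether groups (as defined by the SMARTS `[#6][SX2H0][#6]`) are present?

2

[#6][SX2H0][#6] is the SMARTS for a thioether: an aliphatic sulfur bridging two carbons with no H on the sulfur.
The molecule carries 2 separate instances of a methylthio ether (-SCH3) meeting every constraint; each maps to a distinct set of atoms, giving 2 matches.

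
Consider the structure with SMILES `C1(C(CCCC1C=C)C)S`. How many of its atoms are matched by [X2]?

1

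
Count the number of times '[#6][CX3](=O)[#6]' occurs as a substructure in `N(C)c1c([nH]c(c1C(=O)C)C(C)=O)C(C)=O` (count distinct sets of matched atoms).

[#6][CX3](=O)[#6] is the SMARTS for a ketone: a carbonyl carbon (no H) flanked by two carbons.
The molecule carries 3 separate instances of an acetyl/ketone group (-C(=O)CH3) meeting every constraint; each maps to a distinct set of atoms, giving 3 matches.

3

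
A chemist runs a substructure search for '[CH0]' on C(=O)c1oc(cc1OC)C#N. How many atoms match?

1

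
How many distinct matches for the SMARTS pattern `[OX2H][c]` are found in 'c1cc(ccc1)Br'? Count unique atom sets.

0

[OX2H][c] is the SMARTS for a phenol: a hydroxyl oxygen attached to an aromatic carbon.
No fragment in the molecule satisfies every constraint, giving 0 matches.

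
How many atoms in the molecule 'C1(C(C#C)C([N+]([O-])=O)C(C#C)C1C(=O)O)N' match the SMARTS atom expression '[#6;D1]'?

2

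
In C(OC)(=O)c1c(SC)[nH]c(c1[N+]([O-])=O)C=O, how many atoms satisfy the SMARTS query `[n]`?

1

The query [n] means: lowercase n matches aromatic nitrogen only.
Check the 16 heavy atoms by environment: 1× n (aromatic) → match; 4× c (aromatic) → no; 4× C → no; 4× O → no; 1× N (charge +1) → no; 1× O (charge -1) → no; 1× S → no.
That gives 1 matching atom.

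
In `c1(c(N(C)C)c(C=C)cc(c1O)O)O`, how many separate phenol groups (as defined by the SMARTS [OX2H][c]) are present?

3

[OX2H][c] is the SMARTS for a phenol: a hydroxyl oxygen attached to an aromatic carbon.
The molecule carries 3 separate instances of a hydroxyl group (-OH) meeting every constraint; each maps to a distinct set of atoms, giving 3 matches.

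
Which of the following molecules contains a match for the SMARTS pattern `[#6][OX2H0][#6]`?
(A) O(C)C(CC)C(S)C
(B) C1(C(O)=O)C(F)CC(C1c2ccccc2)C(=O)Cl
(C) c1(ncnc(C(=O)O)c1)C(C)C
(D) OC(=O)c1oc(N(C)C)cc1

A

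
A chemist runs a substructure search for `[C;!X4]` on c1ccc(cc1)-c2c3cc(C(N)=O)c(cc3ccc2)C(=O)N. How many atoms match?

2

The query [C;!X4] means: aliphatic carbon that does not have four total connections.
Check the 22 heavy atoms by environment: 16× c (aromatic, X3) → no; 2× C (X3) → match; 2× O (X1) → no; 2× N (X3) → no.
That gives 2 matching atoms.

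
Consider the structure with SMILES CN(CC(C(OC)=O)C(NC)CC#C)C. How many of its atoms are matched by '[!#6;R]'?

The query [!#6;R] means: non-carbon atom that is part of a ring.
Check the 15 heavy atoms by environment: 11× C (acyclic) → no; 2× N (acyclic) → no; 2× O (acyclic) → no.
No environment satisfies the query, so 0 matching atoms.

0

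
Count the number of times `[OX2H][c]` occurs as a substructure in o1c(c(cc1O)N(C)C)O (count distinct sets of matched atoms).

2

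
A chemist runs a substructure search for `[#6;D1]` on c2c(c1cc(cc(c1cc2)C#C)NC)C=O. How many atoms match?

2

The query [#6;D1] means: carbon bonded to exactly one heavy atom.
Check the 16 heavy atoms by environment: 5× c (aromatic, D3) → no; 5× c (aromatic, D2) → no; 2× C (D2) → no; 1× O (D1) → no; 1× N (D2) → no; 2× C (D1) → match.
That gives 2 matching atoms.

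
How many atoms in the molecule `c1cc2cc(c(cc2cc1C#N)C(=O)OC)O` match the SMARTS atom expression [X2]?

3

The query [X2] means: any atom with exactly two total connections (bonds + H).
Check the 17 heavy atoms by environment: 10× c (aromatic, X3) → no; 2× O (X2) → match; 1× C (X3) → no; 1× O (X1) → no; 1× C (X4) → no; 1× C (X2) → match; 1× N (X1) → no.
Summing the matching environments: 2 + 1 = 3 matching atoms.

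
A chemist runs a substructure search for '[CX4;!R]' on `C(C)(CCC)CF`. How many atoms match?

6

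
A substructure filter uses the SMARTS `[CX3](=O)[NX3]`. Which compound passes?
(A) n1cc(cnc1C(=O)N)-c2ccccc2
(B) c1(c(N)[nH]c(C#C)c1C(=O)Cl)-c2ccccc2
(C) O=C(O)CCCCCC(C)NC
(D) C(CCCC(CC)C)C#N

A

[CX3](=O)[NX3] describes a carbonyl carbon bonded to a trivalent nitrogen (an amide).
(A) contains a primary amide (-C(=O)NH2), which satisfies every atom and bond constraint.
(B) has a primary amino group (-NH2) but the -NH2 is not attached to a carbonyl carbon.
(C) has a carboxylic acid group (-C(=O)OH) but the carbonyl is bonded to O, not to an NX3 nitrogen.
(D) has a nitrile (-C#N) but the nitrile N is NX1 (triple-bonded), not NX3.
So the answer is (A).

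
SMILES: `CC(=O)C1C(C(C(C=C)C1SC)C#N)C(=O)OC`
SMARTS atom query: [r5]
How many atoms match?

5

Check the 18 heavy atoms by environment: 5× C (in 5-ring) → match; 8× C (acyclic) → no; 1× N (acyclic) → no; 1× S (acyclic) → no; 3× O (acyclic) → no.
That gives 5 matching atoms.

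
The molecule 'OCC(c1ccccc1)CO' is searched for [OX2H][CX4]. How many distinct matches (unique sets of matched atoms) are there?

[OX2H][CX4] is the SMARTS for an aliphatic alcohol: a hydroxyl oxygen bound to an sp3 (X4) carbon.
The molecule carries 2 separate instances of a hydroxyl group (-OH) meeting every constraint; each maps to a distinct set of atoms, giving 2 matches.

2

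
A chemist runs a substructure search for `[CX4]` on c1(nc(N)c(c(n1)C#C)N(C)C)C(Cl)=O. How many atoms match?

The query [CX4] means: C with X4: aliphatic carbon with exactly 4 total connections (bonds + H).
Check the 15 heavy atoms by environment: 2× n (aromatic, X2) → no; 4× c (aromatic, X3) → no; 2× N (X3) → no; 2× C (X2) → no; 1× C (X3) → no; 1× O (X1) → no; 1× Cl (X1) → no; 2× C (X4) → match.
That gives 2 matching atoms.

2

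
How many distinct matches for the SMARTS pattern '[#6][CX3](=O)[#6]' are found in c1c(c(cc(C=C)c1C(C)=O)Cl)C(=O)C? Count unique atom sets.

[#6][CX3](=O)[#6] is the SMARTS for a ketone: a carbonyl carbon (no H) flanked by two carbons.
The molecule carries 2 separate instances of an acetyl/ketone group (-C(=O)CH3) meeting every constraint; each maps to a distinct set of atoms, giving 2 matches.

2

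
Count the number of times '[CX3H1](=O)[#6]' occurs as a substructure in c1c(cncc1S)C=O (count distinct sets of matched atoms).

1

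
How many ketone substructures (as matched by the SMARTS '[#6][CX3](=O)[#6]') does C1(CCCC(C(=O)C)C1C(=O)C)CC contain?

[#6][CX3](=O)[#6] is the SMARTS for a ketone: a carbonyl carbon (no H) flanked by two carbons.
The molecule carries 2 separate instances of an acetyl/ketone group (-C(=O)CH3) meeting every constraint; each maps to a distinct set of atoms, giving 2 matches.

2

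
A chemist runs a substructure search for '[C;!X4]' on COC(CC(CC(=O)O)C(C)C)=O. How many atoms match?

Check the 13 heavy atoms by environment: 7× C (X4) → no; 2× C (X3) → match; 2× O (X1) → no; 2× O (X2) → no.
That gives 2 matching atoms.

2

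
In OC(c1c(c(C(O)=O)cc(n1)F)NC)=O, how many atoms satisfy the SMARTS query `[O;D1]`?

The query [O;D1] means: aliphatic oxygen bonded to exactly one heavy atom.
Check the 15 heavy atoms by environment: 1× n (aromatic, D2) → no; 4× c (aromatic, D3) → no; 1× c (aromatic, D2) → no; 1× N (D2) → no; 1× C (D1) → no; 2× C (D3) → no; 4× O (D1) → match; 1× F (D1) → no.
That gives 4 matching atoms.

4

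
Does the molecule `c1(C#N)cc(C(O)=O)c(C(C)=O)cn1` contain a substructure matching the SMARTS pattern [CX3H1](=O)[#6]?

The pattern [CX3H1](=O)[#6] describes an sp2 carbon with one H, double-bonded to O and single-bonded to carbon — an aldehyde.
The closest candidate here is an acetyl/ketone group (-C(=O)CH3), but the carbonyl carbon has H0 (two carbon neighbours), not H1. No other fragment satisfies the full query, so there is no match.

No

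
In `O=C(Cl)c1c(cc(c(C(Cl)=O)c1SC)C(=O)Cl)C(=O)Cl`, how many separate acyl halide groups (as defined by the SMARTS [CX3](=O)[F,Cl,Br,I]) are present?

[CX3](=O)[F,Cl,Br,I] is the SMARTS for an acyl halide: a carbonyl carbon bonded to a halogen.
The molecule carries 4 separate instances of an acyl chloride (-C(=O)Cl) meeting every constraint; each maps to a distinct set of atoms, giving 4 matches.

4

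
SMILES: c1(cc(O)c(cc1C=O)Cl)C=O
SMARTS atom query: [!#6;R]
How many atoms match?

Check the 12 heavy atoms by environment: 6× c (aromatic, in 6-ring) → no; 2× C (acyclic) → no; 3× O (acyclic) → no; 1× Cl (acyclic) → no.
No environment satisfies the query, so 0 matching atoms.

0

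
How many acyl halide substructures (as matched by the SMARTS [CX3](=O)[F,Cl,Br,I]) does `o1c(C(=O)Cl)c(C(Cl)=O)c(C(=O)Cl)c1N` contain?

[CX3](=O)[F,Cl,Br,I] is the SMARTS for an acyl halide: a carbonyl carbon bonded to a halogen.
The molecule carries 3 separate instances of an acyl chloride (-C(=O)Cl) meeting every constraint; each maps to a distinct set of atoms, giving 3 matches.

3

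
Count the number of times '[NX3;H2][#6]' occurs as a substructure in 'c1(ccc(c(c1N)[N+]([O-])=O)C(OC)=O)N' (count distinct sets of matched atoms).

2

[NX3;H2][#6] is the SMARTS for a primary amine: a trivalent nitrogen with two H attached to carbon.
The molecule carries 2 separate instances of a primary amino group (-NH2) meeting every constraint; each maps to a distinct set of atoms, giving 2 matches.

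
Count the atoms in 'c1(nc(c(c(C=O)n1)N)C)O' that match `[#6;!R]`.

2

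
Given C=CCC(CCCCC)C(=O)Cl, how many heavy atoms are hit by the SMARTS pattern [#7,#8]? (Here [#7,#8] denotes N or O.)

The query [#7,#8] means: nitrogen or oxygen (comma = OR).
Check the 12 heavy atoms by environment: 10× C → no; 1× O → match; 1× Cl → no.
That gives 1 matching atom.

1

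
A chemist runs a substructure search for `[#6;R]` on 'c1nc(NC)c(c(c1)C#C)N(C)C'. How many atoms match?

The query [#6;R] means: carbon that is part of a ring.
Check the 13 heavy atoms by environment: 1× n (aromatic, in 6-ring) → no; 5× c (aromatic, in 6-ring) → match; 2× N (acyclic) → no; 5× C (acyclic) → no.
That gives 5 matching atoms.

5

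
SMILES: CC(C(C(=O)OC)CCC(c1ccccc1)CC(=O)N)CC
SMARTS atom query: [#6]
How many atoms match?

Check the 22 heavy atoms by environment: 12× C → match; 3× O → no; 6× c (aromatic) → match; 1× N → no.
Summing the matching environments: 12 + 6 = 18 matching atoms.

18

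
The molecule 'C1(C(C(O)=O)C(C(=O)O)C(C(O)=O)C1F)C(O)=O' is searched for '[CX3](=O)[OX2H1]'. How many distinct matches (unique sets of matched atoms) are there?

[CX3](=O)[OX2H1] is the SMARTS for a carboxylic acid: an sp2 carbon double-bonded to O and single-bonded to an -OH oxygen.
The molecule carries 4 separate instances of a carboxylic acid group (-C(=O)OH) meeting every constraint; each maps to a distinct set of atoms, giving 4 matches.

4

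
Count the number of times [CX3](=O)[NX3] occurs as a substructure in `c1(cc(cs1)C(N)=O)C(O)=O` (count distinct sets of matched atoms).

1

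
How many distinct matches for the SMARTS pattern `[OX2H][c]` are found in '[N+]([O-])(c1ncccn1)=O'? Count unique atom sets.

[OX2H][c] is the SMARTS for a phenol: a hydroxyl oxygen attached to an aromatic carbon.
No fragment in the molecule satisfies every constraint, giving 0 matches.

0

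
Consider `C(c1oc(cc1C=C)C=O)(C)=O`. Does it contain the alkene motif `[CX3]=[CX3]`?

Yes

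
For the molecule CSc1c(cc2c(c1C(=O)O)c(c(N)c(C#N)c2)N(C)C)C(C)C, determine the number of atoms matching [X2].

The query [X2] means: any atom with exactly two total connections (bonds + H).
Check the 24 heavy atoms by environment: 10× c (aromatic, X3) → no; 1× C (X2) → match; 1× N (X1) → no; 1× C (X3) → no; 1× O (X1) → no; 1× O (X2) → match; 2× N (X3) → no; 6× C (X4) → no; 1× S (X2) → match.
Summing the matching environments: 1 + 1 + 1 = 3 matching atoms.

3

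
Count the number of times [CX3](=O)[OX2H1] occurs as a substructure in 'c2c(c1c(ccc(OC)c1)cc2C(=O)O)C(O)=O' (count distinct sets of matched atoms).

[CX3](=O)[OX2H1] is the SMARTS for a carboxylic acid: an sp2 carbon double-bonded to O and single-bonded to an -OH oxygen.
The molecule carries 2 separate instances of a carboxylic acid group (-C(=O)OH) meeting every constraint; each maps to a distinct set of atoms, giving 2 matches.

2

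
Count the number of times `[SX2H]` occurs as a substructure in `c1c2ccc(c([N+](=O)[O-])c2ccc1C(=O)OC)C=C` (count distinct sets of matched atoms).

[SX2H] is the SMARTS for a thiol: an aliphatic sulfur with two connections, one being H.
No fragment in the molecule satisfies every constraint, giving 0 matches.

0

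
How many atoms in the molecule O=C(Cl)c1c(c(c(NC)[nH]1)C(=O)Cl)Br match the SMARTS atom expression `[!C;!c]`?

7

The query [!C;!c] means: neither aliphatic nor aromatic carbon — same as [!#6].
Check the 14 heavy atoms by environment: 1× n (aromatic) → match; 4× c (aromatic) → no; 1× N → match; 3× C → no; 2× O → match; 2× Cl → match; 1× Br → match.
Summing the matching environments: 1 + 1 + 2 + 2 + 1 = 7 matching atoms.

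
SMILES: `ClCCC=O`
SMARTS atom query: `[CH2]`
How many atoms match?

Check the 5 heavy atoms by environment: 2× C (H2) → match; 1× C (H1) → no; 1× O (H0) → no; 1× Cl (H0) → no.
That gives 2 matching atoms.

2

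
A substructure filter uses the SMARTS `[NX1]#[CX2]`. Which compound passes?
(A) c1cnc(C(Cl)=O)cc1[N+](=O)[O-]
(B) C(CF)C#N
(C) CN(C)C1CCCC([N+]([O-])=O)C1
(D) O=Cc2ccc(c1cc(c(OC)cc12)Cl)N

B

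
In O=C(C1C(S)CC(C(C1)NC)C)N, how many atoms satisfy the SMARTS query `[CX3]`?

1

The query [CX3] means: C with X3: aliphatic carbon with exactly 3 total connections.
Check the 13 heavy atoms by environment: 8× C (X4) → no; 2× N (X3) → no; 1× S (X2) → no; 1× C (X3) → match; 1× O (X1) → no.
That gives 1 matching atom.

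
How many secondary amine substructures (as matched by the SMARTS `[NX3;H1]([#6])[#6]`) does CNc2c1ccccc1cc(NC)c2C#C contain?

2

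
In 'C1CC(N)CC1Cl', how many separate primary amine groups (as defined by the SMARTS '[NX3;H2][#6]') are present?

[NX3;H2][#6] is the SMARTS for a primary amine: a trivalent nitrogen with two H attached to carbon.
Exactly one fragment in the molecule meets all constraints, giving 1 match.

1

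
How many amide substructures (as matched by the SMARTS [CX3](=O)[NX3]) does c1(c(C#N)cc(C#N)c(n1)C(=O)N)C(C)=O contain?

[CX3](=O)[NX3] is the SMARTS for an amide: a carbonyl carbon bonded to a trivalent nitrogen.
Exactly one fragment in the molecule meets all constraints, giving 1 match.

1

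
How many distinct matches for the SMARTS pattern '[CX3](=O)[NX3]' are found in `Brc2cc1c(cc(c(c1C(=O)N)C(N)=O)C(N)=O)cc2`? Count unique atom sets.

3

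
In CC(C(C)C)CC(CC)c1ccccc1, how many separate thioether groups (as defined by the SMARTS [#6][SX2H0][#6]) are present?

0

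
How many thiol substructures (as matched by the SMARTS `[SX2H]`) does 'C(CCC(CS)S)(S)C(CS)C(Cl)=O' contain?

[SX2H] is the SMARTS for a thiol: an aliphatic sulfur with two connections, one being H.
The molecule carries 4 separate instances of a thiol (-SH) meeting every constraint; each maps to a distinct set of atoms, giving 4 matches.

4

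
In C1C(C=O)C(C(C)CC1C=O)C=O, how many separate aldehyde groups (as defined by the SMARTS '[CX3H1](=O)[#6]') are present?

3

[CX3H1](=O)[#6] is the SMARTS for an aldehyde: an sp2 carbon with one H, double-bonded to O and single-bonded to carbon.
The molecule carries 3 separate instances of an aldehyde (-CHO) meeting every constraint; each maps to a distinct set of atoms, giving 3 matches.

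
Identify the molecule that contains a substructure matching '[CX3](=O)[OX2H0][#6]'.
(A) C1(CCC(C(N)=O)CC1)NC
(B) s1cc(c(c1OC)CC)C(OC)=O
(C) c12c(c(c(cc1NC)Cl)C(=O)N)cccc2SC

B

[CX3](=O)[OX2H0][#6] describes a carbonyl carbon bonded to an oxygen that is itself bonded to carbon (no H on that O) (an ester).
(A) has a primary amide (-C(=O)NH2) but the carbonyl is bonded to N, not to an O-C linkage.
(B) contains a methyl-ester group (-C(=O)OCH3), which satisfies every atom and bond constraint.
(C) has a primary amide (-C(=O)NH2) but the carbonyl is bonded to N, not to an O-C linkage.
So the answer is (B).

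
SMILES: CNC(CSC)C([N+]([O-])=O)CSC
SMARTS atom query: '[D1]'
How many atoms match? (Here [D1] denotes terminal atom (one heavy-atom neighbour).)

5

The query [D1] means: atom with exactly one heavy-atom neighbour (degree 1).
Check the 13 heavy atoms by environment: 2× C (D2) → no; 2× C (D3) → no; 1× N (D2) → no; 3× C (D1) → match; 2× S (D2) → no; 1× N (charge +1, D3) → no; 1× O (charge -1, D1) → match; 1× O (D1) → match.
Summing the matching environments: 3 + 1 + 1 = 5 matching atoms.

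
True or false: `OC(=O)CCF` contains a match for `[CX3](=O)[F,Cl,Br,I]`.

The pattern [CX3](=O)[F,Cl,Br,I] describes a carbonyl carbon bonded to a halogen — an acyl halide.
The closest candidate here is a carboxylic acid group (-C(=O)OH), but the carbonyl is bonded to -OH, not to a halogen. No other fragment satisfies the full query, so there is no match.

False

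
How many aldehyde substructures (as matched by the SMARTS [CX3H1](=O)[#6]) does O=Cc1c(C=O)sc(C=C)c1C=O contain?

[CX3H1](=O)[#6] is the SMARTS for an aldehyde: an sp2 carbon with one H, double-bonded to O and single-bonded to carbon.
The molecule carries 3 separate instances of an aldehyde (-CHO) meeting every constraint; each maps to a distinct set of atoms, giving 3 matches.

3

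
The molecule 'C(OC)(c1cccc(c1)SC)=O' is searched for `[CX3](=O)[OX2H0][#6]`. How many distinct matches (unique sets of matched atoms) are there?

1

[CX3](=O)[OX2H0][#6] is the SMARTS for an ester: a carbonyl carbon bonded to an oxygen that is itself bonded to carbon (no H on that O).
Exactly one fragment in the molecule meets all constraints, giving 1 match.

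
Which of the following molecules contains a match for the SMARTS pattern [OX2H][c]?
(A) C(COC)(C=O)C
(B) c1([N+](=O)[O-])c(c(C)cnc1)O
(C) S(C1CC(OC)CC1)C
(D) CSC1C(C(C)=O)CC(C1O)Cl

B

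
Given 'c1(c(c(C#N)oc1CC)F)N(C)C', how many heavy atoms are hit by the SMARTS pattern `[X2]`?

2

The query [X2] means: any atom with exactly two total connections (bonds + H).
Check the 13 heavy atoms by environment: 1× o (aromatic, X2) → match; 4× c (aromatic, X3) → no; 1× N (X3) → no; 4× C (X4) → no; 1× C (X2) → match; 1× N (X1) → no; 1× F (X1) → no.
Summing the matching environments: 1 + 1 = 2 matching atoms.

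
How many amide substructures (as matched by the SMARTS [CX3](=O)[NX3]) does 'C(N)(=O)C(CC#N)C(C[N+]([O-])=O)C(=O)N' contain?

[CX3](=O)[NX3] is the SMARTS for an amide: a carbonyl carbon bonded to a trivalent nitrogen.
The molecule carries 2 separate instances of a primary amide (-C(=O)NH2) meeting every constraint; each maps to a distinct set of atoms, giving 2 matches.

2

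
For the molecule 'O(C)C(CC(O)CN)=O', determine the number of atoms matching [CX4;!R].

4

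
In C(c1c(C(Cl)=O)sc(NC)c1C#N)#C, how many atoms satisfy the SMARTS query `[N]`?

Check the 14 heavy atoms by environment: 1× s (aromatic) → no; 4× c (aromatic) → no; 5× C → no; 2× N → match; 1× O → no; 1× Cl → no.
That gives 2 matching atoms.

2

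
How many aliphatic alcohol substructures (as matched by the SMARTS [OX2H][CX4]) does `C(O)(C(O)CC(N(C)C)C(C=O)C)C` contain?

[OX2H][CX4] is the SMARTS for an aliphatic alcohol: a hydroxyl oxygen bound to an sp3 (X4) carbon.
The molecule carries 2 separate instances of a hydroxyl group (-OH) meeting every constraint; each maps to a distinct set of atoms, giving 2 matches.

2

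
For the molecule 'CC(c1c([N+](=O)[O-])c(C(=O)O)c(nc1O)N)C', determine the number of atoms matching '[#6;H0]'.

The query [#6;H0] means: any carbon with no attached hydrogen.
Check the 17 heavy atoms by environment: 1× n (aromatic, H0) → no; 5× c (aromatic, H0) → match; 1× C (H0) → match; 2× O (H0) → no; 2× O (H1) → no; 1× N (charge +1, H0) → no; 1× O (charge -1, H0) → no; 1× N (H2) → no; 1× C (H1) → no; 2× C (H3) → no.
Summing the matching environments: 5 + 1 = 6 matching atoms.

6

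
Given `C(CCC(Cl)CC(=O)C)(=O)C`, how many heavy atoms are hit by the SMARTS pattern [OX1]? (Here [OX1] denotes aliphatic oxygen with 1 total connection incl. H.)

The query [OX1] means: aliphatic oxygen with one total connection — typically a carbonyl =O or an oxide.
Check the 11 heavy atoms by environment: 6× C (X4) → no; 1× Cl (X1) → no; 2× C (X3) → no; 2× O (X1) → match.
That gives 2 matching atoms.

2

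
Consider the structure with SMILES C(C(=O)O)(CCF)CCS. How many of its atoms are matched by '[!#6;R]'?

The query [!#6;R] means: non-carbon atom that is part of a ring.
Check the 10 heavy atoms by environment: 6× C (acyclic) → no; 1× S (acyclic) → no; 1× F (acyclic) → no; 2× O (acyclic) → no.
No environment satisfies the query, so 0 matching atoms.

0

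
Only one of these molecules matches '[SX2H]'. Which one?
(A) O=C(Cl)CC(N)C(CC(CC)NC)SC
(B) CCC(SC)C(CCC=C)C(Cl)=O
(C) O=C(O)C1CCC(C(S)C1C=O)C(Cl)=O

[SX2H] describes an aliphatic sulfur with two connections, one being H (a thiol).
(A) has a methylthio ether (-SCH3) but the sulfur has H0 (bonded to two carbons), not H1.
(B) has a methylthio ether (-SCH3) but the sulfur has H0 (bonded to two carbons), not H1.
(C) contains a thiol (-SH), which satisfies every atom and bond constraint.
So the answer is (C).

C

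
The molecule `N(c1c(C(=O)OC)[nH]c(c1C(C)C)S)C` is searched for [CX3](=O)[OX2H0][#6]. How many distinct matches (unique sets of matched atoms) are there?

1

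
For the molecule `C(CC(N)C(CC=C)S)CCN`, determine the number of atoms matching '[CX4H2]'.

5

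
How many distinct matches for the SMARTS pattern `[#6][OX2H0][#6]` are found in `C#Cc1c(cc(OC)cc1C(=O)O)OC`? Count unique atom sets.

[#6][OX2H0][#6] is the SMARTS for an ether: an aliphatic oxygen bridging two carbons with no H on the oxygen.
The molecule carries 2 separate instances of a methoxy ether (-OCH3) meeting every constraint; each maps to a distinct set of atoms, giving 2 matches.

2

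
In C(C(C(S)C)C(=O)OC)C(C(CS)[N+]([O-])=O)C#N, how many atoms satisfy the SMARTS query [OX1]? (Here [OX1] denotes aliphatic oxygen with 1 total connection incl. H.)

3

The query [OX1] means: aliphatic oxygen with one total connection — typically a carbonyl =O or an oxide.
Check the 18 heavy atoms by environment: 8× C (X4) → no; 1× C (X3) → no; 2× O (X1) → match; 1× O (X2) → no; 2× S (X2) → no; 1× C (X2) → no; 1× N (X1) → no; 1× N (charge +1, X3) → no; 1× O (charge -1, X1) → match.
Summing the matching environments: 2 + 1 = 3 matching atoms.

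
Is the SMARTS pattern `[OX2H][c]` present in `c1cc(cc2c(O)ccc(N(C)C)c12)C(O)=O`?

The pattern [OX2H][c] describes a hydroxyl oxygen attached to an aromatic carbon — a phenol.
The molecule carries a hydroxyl group (-OH), whose atoms satisfy every constraint of the query, so the pattern matches.

Yes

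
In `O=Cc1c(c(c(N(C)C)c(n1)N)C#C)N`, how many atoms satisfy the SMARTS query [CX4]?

2

The query [CX4] means: C with X4: aliphatic carbon with exactly 4 total connections (bonds + H).
Check the 15 heavy atoms by environment: 1× n (aromatic, X2) → no; 5× c (aromatic, X3) → no; 3× N (X3) → no; 2× C (X4) → match; 2× C (X2) → no; 1× C (X3) → no; 1× O (X1) → no.
That gives 2 matching atoms.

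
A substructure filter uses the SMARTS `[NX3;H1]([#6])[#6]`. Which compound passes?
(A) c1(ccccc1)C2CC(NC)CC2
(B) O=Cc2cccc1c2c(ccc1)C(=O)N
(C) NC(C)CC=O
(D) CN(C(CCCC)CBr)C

[NX3;H1]([#6])[#6] describes a trivalent nitrogen with one H, bonded to two carbons (a secondary amine).
(A) contains an N-methylamino group (-NHCH3), which satisfies every atom and bond constraint.
(B) has a primary amide (-C(=O)NH2) but the -C(=O)NH2 nitrogen has H2, not H1.
(C) has a primary amino group (-NH2) but the nitrogen has H2 and only one carbon neighbour.
(D) has a dimethylamino group (-N(CH3)2) but the nitrogen has H0, not H1.
So the answer is (A).

A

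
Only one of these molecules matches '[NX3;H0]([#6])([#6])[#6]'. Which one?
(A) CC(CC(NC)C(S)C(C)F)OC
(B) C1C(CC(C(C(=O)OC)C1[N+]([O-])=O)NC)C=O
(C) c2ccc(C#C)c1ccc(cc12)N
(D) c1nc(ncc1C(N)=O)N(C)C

[NX3;H0]([#6])([#6])[#6] describes a trivalent nitrogen with no H, bonded to three carbons (a tertiary amine).
(A) has an N-methylamino group (-NHCH3) but the nitrogen still has one H (H1), not H0.
(B) has an N-methylamino group (-NHCH3) but the nitrogen still has one H (H1), not H0.
(C) has a primary amino group (-NH2) but the nitrogen has H2, not H0 with three carbons.
(D) contains a dimethylamino group (-N(CH3)2), which satisfies every atom and bond constraint.
So the answer is (D).

D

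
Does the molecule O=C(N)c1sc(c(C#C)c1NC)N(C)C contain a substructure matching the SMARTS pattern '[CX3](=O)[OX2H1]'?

No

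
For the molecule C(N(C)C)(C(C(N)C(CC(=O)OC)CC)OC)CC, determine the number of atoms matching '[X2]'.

2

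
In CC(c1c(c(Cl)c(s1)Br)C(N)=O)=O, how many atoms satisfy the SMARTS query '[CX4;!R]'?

1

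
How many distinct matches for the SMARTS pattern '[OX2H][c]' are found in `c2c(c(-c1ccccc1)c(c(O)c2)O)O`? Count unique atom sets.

[OX2H][c] is the SMARTS for a phenol: a hydroxyl oxygen attached to an aromatic carbon.
The molecule carries 3 separate instances of a hydroxyl group (-OH) meeting every constraint; each maps to a distinct set of atoms, giving 3 matches.

3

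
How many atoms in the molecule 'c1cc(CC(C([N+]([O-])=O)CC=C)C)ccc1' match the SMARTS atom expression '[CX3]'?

Check the 16 heavy atoms by environment: 5× C (X4) → no; 2× C (X3) → match; 6× c (aromatic, X3) → no; 1× N (charge +1, X3) → no; 1× O (charge -1, X1) → no; 1× O (X1) → no.
That gives 2 matching atoms.

2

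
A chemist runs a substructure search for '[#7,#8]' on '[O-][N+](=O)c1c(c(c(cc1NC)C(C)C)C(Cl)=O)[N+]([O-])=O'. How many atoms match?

The query [#7,#8] means: nitrogen or oxygen (comma = OR).
Check the 20 heavy atoms by environment: 6× c (aromatic) → no; 5× C → no; 3× O → match; 1× Cl → no; 2× N (charge +1) → match; 2× O (charge -1) → match; 1× N → match.
Summing the matching environments: 3 + 2 + 2 + 1 = 8 matching atoms.

8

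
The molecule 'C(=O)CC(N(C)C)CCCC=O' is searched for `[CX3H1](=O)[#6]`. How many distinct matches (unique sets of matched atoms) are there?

2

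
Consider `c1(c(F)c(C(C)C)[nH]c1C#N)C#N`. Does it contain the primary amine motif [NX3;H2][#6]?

The pattern [NX3;H2][#6] describes a trivalent nitrogen with two H attached to carbon — a primary amine.
The closest candidate here is a nitrile (-C#N), but the nitrogen is NX1 (triple-bonded), not NX3 with two H. No other fragment satisfies the full query, so there is no match.

No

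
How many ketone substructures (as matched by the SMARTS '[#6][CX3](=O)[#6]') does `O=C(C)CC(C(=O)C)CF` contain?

2

[#6][CX3](=O)[#6] is the SMARTS for a ketone: a carbonyl carbon (no H) flanked by two carbons.
The molecule carries 2 separate instances of an acetyl/ketone group (-C(=O)CH3) meeting every constraint; each maps to a distinct set of atoms, giving 2 matches.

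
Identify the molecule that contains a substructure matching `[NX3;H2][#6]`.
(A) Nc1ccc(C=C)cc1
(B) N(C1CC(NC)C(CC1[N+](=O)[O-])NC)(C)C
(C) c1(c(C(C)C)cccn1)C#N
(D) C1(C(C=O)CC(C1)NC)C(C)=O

A

[NX3;H2][#6] describes a trivalent nitrogen with two H attached to carbon (a primary amine).
(A) contains a primary amino group (-NH2), which satisfies every atom and bond constraint.
(B) has an N-methylamino group (-NHCH3) but the nitrogen bears two carbons and only one H (H1), not H2.
(C) has a nitrile (-C#N) but the nitrogen is NX1 (triple-bonded), not NX3 with two H.
(D) has an N-methylamino group (-NHCH3) but the nitrogen bears two carbons and only one H (H1), not H2.
So the answer is (A).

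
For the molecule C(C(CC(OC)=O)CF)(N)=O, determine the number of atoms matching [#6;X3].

The query [#6;X3] means: any carbon (aromatic or not) with three total connections.
Check the 11 heavy atoms by environment: 4× C (X4) → no; 2× C (X3) → match; 2× O (X1) → no; 1× N (X3) → no; 1× F (X1) → no; 1× O (X2) → no.
That gives 2 matching atoms.

2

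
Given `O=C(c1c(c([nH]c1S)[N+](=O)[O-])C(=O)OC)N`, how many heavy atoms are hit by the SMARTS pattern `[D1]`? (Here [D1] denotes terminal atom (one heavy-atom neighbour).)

7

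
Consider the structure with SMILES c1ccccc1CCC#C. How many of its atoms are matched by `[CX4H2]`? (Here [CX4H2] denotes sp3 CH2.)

The query [CX4H2] means: sp3 carbon (X4) with exactly two hydrogens.
Check the 10 heavy atoms by environment: 2× C (H2, X4) → match; 1× c (aromatic, H0, X3) → no; 5× c (aromatic, H1, X3) → no; 1× C (H0, X2) → no; 1× C (H1, X2) → no.
That gives 2 matching atoms.

2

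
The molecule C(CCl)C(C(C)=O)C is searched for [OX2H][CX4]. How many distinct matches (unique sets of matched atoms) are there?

0

[OX2H][CX4] is the SMARTS for an aliphatic alcohol: a hydroxyl oxygen bound to an sp3 (X4) carbon.
No fragment in the molecule satisfies every constraint, giving 0 matches.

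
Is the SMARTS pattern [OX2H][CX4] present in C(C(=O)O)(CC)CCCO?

Yes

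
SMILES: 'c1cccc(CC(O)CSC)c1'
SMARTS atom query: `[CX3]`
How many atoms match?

The query [CX3] means: C with X3: aliphatic carbon with exactly 3 total connections.
Check the 12 heavy atoms by environment: 4× C (X4) → no; 6× c (aromatic, X3) → no; 1× O (X2) → no; 1× S (X2) → no.
No environment satisfies the query, so 0 matching atoms.

0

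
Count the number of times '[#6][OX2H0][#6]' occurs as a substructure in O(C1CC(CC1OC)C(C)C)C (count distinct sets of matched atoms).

2

[#6][OX2H0][#6] is the SMARTS for an ether: an aliphatic oxygen bridging two carbons with no H on the oxygen.
The molecule carries 2 separate instances of a methoxy ether (-OCH3) meeting every constraint; each maps to a distinct set of atoms, giving 2 matches.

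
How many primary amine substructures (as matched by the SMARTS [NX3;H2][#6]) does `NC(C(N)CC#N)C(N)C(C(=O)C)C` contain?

[NX3;H2][#6] is the SMARTS for a primary amine: a trivalent nitrogen with two H attached to carbon.
The molecule carries 3 separate instances of a primary amino group (-NH2) meeting every constraint; each maps to a distinct set of atoms, giving 3 matches.

3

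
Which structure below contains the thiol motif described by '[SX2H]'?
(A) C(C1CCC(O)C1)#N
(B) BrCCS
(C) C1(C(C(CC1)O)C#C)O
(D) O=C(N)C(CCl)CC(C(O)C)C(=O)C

[SX2H] describes an aliphatic sulfur with two connections, one being H (a thiol).
(A) has a hydroxyl group (-OH) but it is an -OH, not an -SH.
(B) contains a thiol (-SH), which satisfies every atom and bond constraint.
(C) has a hydroxyl group (-OH) but it is an -OH, not an -SH.
(D) has a hydroxyl group (-OH) but it is an -OH, not an -SH.
So the answer is (B).

B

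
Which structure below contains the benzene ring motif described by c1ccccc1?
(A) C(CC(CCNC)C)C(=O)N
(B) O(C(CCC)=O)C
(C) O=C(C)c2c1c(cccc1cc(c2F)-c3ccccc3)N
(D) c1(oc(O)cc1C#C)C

c1ccccc1 describes six aromatic carbons in a ring (a benzene ring).
(A) has a methyl group (-CH3) but no six-membered all-carbon aromatic ring is present.
(B) has a methyl group (-CH3) but no six-membered all-carbon aromatic ring is present.
(C) contains a phenyl ring, which satisfies every atom and bond constraint.
(D) has a methyl group (-CH3) but no six-membered all-carbon aromatic ring is present.
So the answer is (C).

C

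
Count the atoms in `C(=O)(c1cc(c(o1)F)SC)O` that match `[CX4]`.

The query [CX4] means: C with X4: aliphatic carbon with exactly 4 total connections (bonds + H).
Check the 11 heavy atoms by environment: 1× o (aromatic, X2) → no; 4× c (aromatic, X3) → no; 1× C (X3) → no; 1× O (X1) → no; 1× O (X2) → no; 1× F (X1) → no; 1× S (X2) → no; 1× C (X4) → match.
That gives 1 matching atom.

1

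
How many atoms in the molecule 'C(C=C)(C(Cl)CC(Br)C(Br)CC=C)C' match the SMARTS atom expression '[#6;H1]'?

6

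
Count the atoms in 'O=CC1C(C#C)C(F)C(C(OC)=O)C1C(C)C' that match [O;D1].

The query [O;D1] means: aliphatic oxygen bonded to exactly one heavy atom.
Check the 17 heavy atoms by environment: 7× C (D3) → no; 2× C (D2) → no; 2× O (D1) → match; 4× C (D1) → no; 1× O (D2) → no; 1× F (D1) → no.
That gives 2 matching atoms.

2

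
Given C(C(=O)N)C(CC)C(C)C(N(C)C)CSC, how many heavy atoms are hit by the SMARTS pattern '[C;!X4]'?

1

The query [C;!X4] means: aliphatic carbon that does not have four total connections.
Check the 16 heavy atoms by environment: 11× C (X4) → no; 1× S (X2) → no; 2× N (X3) → no; 1× C (X3) → match; 1× O (X1) → no.
That gives 1 matching atom.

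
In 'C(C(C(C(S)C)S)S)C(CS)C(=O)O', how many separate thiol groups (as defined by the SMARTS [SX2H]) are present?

[SX2H] is the SMARTS for a thiol: an aliphatic sulfur with two connections, one being H.
The molecule carries 4 separate instances of a thiol (-SH) meeting every constraint; each maps to a distinct set of atoms, giving 4 matches.

4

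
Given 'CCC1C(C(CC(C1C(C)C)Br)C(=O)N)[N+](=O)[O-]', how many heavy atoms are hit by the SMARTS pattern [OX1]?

Check the 18 heavy atoms by environment: 11× C (X4) → no; 1× C (X3) → no; 2× O (X1) → match; 1× N (X3) → no; 1× N (charge +1, X3) → no; 1× O (charge -1, X1) → match; 1× Br (X1) → no.
Summing the matching environments: 2 + 1 = 3 matching atoms.

3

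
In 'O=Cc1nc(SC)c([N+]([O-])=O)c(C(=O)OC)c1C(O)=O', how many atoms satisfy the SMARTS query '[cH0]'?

5

The query [cH0] means: aromatic carbon with no attached hydrogen (substituted or ring-fusion).
Check the 20 heavy atoms by environment: 1× n (aromatic, H0) → no; 5× c (aromatic, H0) → match; 1× N (charge +1, H0) → no; 1× O (charge -1, H0) → no; 5× O (H0) → no; 2× C (H0) → no; 2× C (H3) → no; 1× S (H0) → no; 1× O (H1) → no; 1× C (H1) → no.
That gives 5 matching atoms.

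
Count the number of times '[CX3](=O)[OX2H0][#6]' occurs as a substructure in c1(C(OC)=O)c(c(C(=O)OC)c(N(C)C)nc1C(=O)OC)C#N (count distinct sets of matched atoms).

[CX3](=O)[OX2H0][#6] is the SMARTS for an ester: a carbonyl carbon bonded to an oxygen that is itself bonded to carbon (no H on that O).
The molecule carries 3 separate instances of a methyl-ester group (-C(=O)OCH3) meeting every constraint; each maps to a distinct set of atoms, giving 3 matches.

3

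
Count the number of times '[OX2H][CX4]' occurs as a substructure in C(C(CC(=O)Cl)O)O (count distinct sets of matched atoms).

2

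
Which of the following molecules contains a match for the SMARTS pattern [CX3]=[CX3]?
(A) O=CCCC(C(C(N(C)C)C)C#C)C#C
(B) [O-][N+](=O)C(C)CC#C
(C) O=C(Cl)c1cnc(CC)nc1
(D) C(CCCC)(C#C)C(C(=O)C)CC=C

[CX3]=[CX3] describes a non-aromatic C=C double bond between two sp2 carbons (an alkene).
(A) has an ethynyl group (-C#CH) but the C-C bond is a triple bond, not a double bond.
(B) has an ethynyl group (-C#CH) but the C-C bond is a triple bond, not a double bond.
(C) has an ethyl group (-CH2CH3) but its C-C bond is a single bond between CX4 carbons, not CX3=CX3.
(D) contains a vinyl group (-CH=CH2), which satisfies every atom and bond constraint.
So the answer is (D).

D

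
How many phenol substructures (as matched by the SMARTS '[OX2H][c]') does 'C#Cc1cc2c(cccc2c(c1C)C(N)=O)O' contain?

[OX2H][c] is the SMARTS for a phenol: a hydroxyl oxygen attached to an aromatic carbon.
Exactly one fragment in the molecule meets all constraints, giving 1 match.

1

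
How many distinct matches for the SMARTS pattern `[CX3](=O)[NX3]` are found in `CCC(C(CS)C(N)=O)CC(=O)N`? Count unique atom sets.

[CX3](=O)[NX3] is the SMARTS for an amide: a carbonyl carbon bonded to a trivalent nitrogen.
The molecule carries 2 separate instances of a primary amide (-C(=O)NH2) meeting every constraint; each maps to a distinct set of atoms, giving 2 matches.

2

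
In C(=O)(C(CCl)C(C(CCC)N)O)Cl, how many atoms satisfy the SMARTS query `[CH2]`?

The query [CH2] means: aliphatic carbon with exactly two hydrogens.
Check the 13 heavy atoms by environment: 3× C (H2) → match; 3× C (H1) → no; 1× O (H1) → no; 2× Cl (H0) → no; 1× N (H2) → no; 1× C (H0) → no; 1× O (H0) → no; 1× C (H3) → no.
That gives 3 matching atoms.

3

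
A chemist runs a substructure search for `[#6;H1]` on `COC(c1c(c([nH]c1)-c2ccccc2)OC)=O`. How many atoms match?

The query [#6;H1] means: any carbon bearing exactly one hydrogen.
Check the 17 heavy atoms by environment: 1× n (aromatic, H1) → no; 4× c (aromatic, H0) → no; 6× c (aromatic, H1) → match; 1× C (H0) → no; 3× O (H0) → no; 2× C (H3) → no.
That gives 6 matching atoms.

6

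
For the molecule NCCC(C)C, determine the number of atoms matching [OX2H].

0

Check the 6 heavy atoms by environment: 2× C (H2, X4) → no; 1× N (H2, X3) → no; 1× C (H1, X4) → no; 2× C (H3, X4) → no.
No environment satisfies the query, so 0 matching atoms.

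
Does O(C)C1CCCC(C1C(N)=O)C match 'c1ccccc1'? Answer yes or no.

The pattern c1ccccc1 describes six aromatic carbons in a ring — a benzene ring.
The closest candidate here is a methyl group (-CH3), but no six-membered all-carbon aromatic ring is present. No other fragment satisfies the full query, so there is no match.

No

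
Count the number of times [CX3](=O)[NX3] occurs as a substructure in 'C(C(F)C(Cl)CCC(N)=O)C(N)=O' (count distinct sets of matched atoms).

2

[CX3](=O)[NX3] is the SMARTS for an amide: a carbonyl carbon bonded to a trivalent nitrogen.
The molecule carries 2 separate instances of a primary amide (-C(=O)NH2) meeting every constraint; each maps to a distinct set of atoms, giving 2 matches.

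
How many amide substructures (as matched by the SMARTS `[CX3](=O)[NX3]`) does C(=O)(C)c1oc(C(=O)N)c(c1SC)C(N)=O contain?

2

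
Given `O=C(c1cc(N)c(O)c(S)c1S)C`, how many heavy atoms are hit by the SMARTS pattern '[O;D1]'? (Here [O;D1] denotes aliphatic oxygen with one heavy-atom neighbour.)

Check the 13 heavy atoms by environment: 5× c (aromatic, D3) → no; 1× c (aromatic, D2) → no; 2× O (D1) → match; 2× S (D1) → no; 1× N (D1) → no; 1× C (D3) → no; 1× C (D1) → no.
That gives 2 matching atoms.

2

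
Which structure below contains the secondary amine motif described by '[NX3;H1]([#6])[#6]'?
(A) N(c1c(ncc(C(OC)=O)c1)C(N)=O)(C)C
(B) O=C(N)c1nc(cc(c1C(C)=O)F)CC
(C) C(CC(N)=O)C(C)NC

C

[NX3;H1]([#6])[#6] describes a trivalent nitrogen with one H, bonded to two carbons (a secondary amine).
(A) has a dimethylamino group (-N(CH3)2) but the nitrogen has H0, not H1.
(B) has a primary amide (-C(=O)NH2) but the -C(=O)NH2 nitrogen has H2, not H1.
(C) contains an N-methylamino group (-NHCH3), which satisfies every atom and bond constraint.
So the answer is (C).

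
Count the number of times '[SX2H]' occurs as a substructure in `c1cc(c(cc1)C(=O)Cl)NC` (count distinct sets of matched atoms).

0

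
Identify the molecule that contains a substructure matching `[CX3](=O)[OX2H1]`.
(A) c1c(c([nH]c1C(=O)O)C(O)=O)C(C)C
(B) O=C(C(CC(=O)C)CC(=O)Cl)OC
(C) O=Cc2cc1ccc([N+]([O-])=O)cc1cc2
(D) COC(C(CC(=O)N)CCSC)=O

[CX3](=O)[OX2H1] describes an sp2 carbon double-bonded to O and single-bonded to an -OH oxygen (a carboxylic acid).
(A) contains a carboxylic acid group (-C(=O)OH), which satisfies every atom and bond constraint.
(B) has a methyl-ester group (-C(=O)OCH3) but the singly-bonded O has no H (OX2H0, not OX2H1).
(C) has an aldehyde (-CHO) but there is no singly-bonded oxygen on the carbonyl carbon.
(D) has a primary amide (-C(=O)NH2) but the carbonyl is bonded to N, not to an -OH oxygen.
So the answer is (A).

A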